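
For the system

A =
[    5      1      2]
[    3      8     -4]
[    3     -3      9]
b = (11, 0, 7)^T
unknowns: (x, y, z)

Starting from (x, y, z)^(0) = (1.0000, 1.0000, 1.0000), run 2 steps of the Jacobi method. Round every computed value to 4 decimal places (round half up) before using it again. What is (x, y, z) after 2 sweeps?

(1.8639, -0.2111, 0.2861)

Iteration 1:
  x = (11 - (1)·1.0000 - (2)·1.0000) / (5) = 1.6000
  y = (0 - (3)·1.0000 - (-4)·1.0000) / (8) = 0.1250
  z = (7 - (3)·1.0000 - (-3)·1.0000) / (9) = 0.7778
Iteration 2:
  x = (11 - (1)·0.1250 - (2)·0.7778) / (5) = 1.8639
  y = (0 - (3)·1.6000 - (-4)·0.7778) / (8) = -0.2111
  z = (7 - (3)·1.6000 - (-3)·0.1250) / (9) = 0.2861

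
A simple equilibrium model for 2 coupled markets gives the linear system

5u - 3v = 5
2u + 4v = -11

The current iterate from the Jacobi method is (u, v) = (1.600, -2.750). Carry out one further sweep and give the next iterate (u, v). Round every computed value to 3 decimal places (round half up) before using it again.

(-0.650, -3.550)

One sweep:
  u = (5 - (-3)·-2.750) / (5) = -0.650
  v = (-11 - (2)·1.600) / (4) = -3.550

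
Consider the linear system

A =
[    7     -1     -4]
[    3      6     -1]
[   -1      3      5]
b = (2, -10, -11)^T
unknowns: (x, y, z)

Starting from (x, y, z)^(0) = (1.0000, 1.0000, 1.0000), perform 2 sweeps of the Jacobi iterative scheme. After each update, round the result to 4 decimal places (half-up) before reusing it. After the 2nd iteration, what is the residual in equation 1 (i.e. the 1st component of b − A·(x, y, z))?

Iteration 1:
  x = (2 - (-1)·1.0000 - (-4)·1.0000) / (7) = 1.0000
  y = (-10 - (3)·1.0000 - (-1)·1.0000) / (6) = -2.0000
  z = (-11 - (-1)·1.0000 - (3)·1.0000) / (5) = -2.6000
Iteration 2:
  x = (2 - (-1)·-2.0000 - (-4)·-2.6000) / (7) = -1.4857
  y = (-10 - (3)·1.0000 - (-1)·-2.6000) / (6) = -2.6000
  z = (-11 - (-1)·1.0000 - (3)·-2.0000) / (5) = -0.8000
Residual b − A·x = (6.5999, 9.2571, -0.6857)

6.5999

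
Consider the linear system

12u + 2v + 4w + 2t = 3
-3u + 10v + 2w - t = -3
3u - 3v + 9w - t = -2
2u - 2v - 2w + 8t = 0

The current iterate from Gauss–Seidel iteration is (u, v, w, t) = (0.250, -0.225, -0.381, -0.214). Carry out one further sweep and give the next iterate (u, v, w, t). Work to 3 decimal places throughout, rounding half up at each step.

One sweep:
  u = (3 - (2)·-0.225 - (4)·-0.381 - (2)·-0.214) / (12) = 0.450
  v = (-3 - (-3)·0.450 - (2)·-0.381 - (-1)·-0.214) / (10) = -0.110
  w = (-2 - (3)·0.450 - (-3)·-0.110 - (-1)·-0.214) / (9) = -0.433
  t = (0 - (2)·0.450 - (-2)·-0.110 - (-2)·-0.433) / (8) = -0.248

(0.450, -0.110, -0.433, -0.248)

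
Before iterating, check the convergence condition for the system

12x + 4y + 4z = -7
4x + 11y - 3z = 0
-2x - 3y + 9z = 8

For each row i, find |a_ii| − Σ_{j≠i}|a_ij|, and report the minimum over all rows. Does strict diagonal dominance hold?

4

row 1: |12| − (4+4) = 4
row 2: |11| − (4+3) = 4
row 3: |9| − (2+3) = 4
minimum over rows = 4 → strictly diagonally dominant (convergence guaranteed)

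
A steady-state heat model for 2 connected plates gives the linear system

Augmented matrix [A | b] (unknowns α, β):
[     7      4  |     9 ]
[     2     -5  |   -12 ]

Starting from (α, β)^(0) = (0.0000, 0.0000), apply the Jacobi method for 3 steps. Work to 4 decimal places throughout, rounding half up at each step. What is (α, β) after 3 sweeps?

Iteration 1:
  α = (9 - (4)·0.0000) / (7) = 1.2857
  β = (-12 - (2)·0.0000) / (-5) = 2.4000
Iteration 2:
  α = (9 - (4)·2.4000) / (7) = -0.0857
  β = (-12 - (2)·1.2857) / (-5) = 2.9143
Iteration 3:
  α = (9 - (4)·2.9143) / (7) = -0.3796
  β = (-12 - (2)·-0.0857) / (-5) = 2.3657

(-0.3796, 2.3657)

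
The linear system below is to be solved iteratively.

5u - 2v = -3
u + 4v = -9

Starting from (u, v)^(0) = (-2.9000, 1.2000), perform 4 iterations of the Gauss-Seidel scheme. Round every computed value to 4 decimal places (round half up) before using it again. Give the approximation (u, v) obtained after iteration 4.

Iteration 1:
  u = (-3 - (-2)·1.2000) / (5) = -0.1200
  v = (-9 - (1)·-0.1200) / (4) = -2.2200
Iteration 2:
  u = (-3 - (-2)·-2.2200) / (5) = -1.4880
  v = (-9 - (1)·-1.4880) / (4) = -1.8780
Iteration 3:
  u = (-3 - (-2)·-1.8780) / (5) = -1.3512
  v = (-9 - (1)·-1.3512) / (4) = -1.9122
Iteration 4:
  u = (-3 - (-2)·-1.9122) / (5) = -1.3649
  v = (-9 - (1)·-1.3649) / (4) = -1.9088

(-1.3649, -1.9088)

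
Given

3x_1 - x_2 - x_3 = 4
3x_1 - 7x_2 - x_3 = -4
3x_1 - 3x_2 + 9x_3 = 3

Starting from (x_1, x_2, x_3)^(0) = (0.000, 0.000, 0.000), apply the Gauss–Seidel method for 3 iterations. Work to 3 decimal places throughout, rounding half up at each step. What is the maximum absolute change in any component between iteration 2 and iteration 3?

0.023

Iteration 1:
  x_1 = (4 - (-1)·0.000 - (-1)·0.000) / (3) = 1.333
  x_2 = (-4 - (3)·1.333 - (-1)·0.000) / (-7) = 1.143
  x_3 = (3 - (3)·1.333 - (-3)·1.143) / (9) = 0.270
Iteration 2:
  x_1 = (4 - (-1)·1.143 - (-1)·0.270) / (3) = 1.804
  x_2 = (-4 - (3)·1.804 - (-1)·0.270) / (-7) = 1.306
  x_3 = (3 - (3)·1.804 - (-3)·1.306) / (9) = 0.167
Iteration 3:
  x_1 = (4 - (-1)·1.306 - (-1)·0.167) / (3) = 1.824
  x_2 = (-4 - (3)·1.824 - (-1)·0.167) / (-7) = 1.329
  x_3 = (3 - (3)·1.824 - (-3)·1.329) / (9) = 0.168
Change: (0.020, 0.023, 0.001) → max |·| = 0.023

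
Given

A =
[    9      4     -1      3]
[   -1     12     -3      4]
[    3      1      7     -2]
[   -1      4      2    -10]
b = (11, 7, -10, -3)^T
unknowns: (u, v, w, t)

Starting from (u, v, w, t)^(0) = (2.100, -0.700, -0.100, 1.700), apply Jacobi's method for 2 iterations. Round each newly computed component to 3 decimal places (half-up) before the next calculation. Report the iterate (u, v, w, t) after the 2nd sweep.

Iteration 1:
  u = (11 - (4)·-0.700 - (-1)·-0.100 - (3)·1.700) / (9) = 0.956
  v = (7 - (-1)·2.100 - (-3)·-0.100 - (4)·1.700) / (12) = 0.167
  w = (-10 - (3)·2.100 - (1)·-0.700 - (-2)·1.700) / (7) = -1.743
  t = (-3 - (-1)·2.100 - (4)·-0.700 - (2)·-0.100) / (-10) = -0.210
Iteration 2:
  u = (11 - (4)·0.167 - (-1)·-1.743 - (3)·-0.210) / (9) = 1.024
  v = (7 - (-1)·0.956 - (-3)·-1.743 - (4)·-0.210) / (12) = 0.297
  w = (-10 - (3)·0.956 - (1)·0.167 - (-2)·-0.210) / (7) = -1.922
  t = (-3 - (-1)·0.956 - (4)·0.167 - (2)·-1.743) / (-10) = -0.077

(1.024, 0.297, -1.922, -0.077)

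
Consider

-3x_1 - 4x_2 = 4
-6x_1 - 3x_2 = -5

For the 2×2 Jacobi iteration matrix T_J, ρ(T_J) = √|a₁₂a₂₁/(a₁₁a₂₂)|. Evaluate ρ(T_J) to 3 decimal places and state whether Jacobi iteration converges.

a₁₂a₂₁/(a₁₁a₂₂) = (-4)·(-6) / ((-3)·(-3)) = 2.666667
ρ = √|2.666667| = √2.666667 = 1.633
ρ > 1, so Jacobi diverges

1.633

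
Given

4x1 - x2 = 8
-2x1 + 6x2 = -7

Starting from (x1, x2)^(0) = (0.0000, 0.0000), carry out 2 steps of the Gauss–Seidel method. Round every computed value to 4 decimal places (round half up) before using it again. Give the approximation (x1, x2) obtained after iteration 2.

Iteration 1:
  x1 = (8 - (-1)·0.0000) / (4) = 2.0000
  x2 = (-7 - (-2)·2.0000) / (6) = -0.5000
Iteration 2:
  x1 = (8 - (-1)·-0.5000) / (4) = 1.8750
  x2 = (-7 - (-2)·1.8750) / (6) = -0.5417

(1.8750, -0.5417)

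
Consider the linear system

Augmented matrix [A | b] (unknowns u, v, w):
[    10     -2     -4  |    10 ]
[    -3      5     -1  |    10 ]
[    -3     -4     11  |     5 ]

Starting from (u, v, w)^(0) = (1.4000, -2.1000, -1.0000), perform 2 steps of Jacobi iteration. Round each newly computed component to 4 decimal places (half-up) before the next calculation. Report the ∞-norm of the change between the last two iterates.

1.3909

Iteration 1:
  u = (10 - (-2)·-2.1000 - (-4)·-1.0000) / (10) = 0.1800
  v = (10 - (-3)·1.4000 - (-1)·-1.0000) / (5) = 2.6400
  w = (5 - (-3)·1.4000 - (-4)·-2.1000) / (11) = 0.0727
Iteration 2:
  u = (10 - (-2)·2.6400 - (-4)·0.0727) / (10) = 1.5571
  v = (10 - (-3)·0.1800 - (-1)·0.0727) / (5) = 2.1225
  w = (5 - (-3)·0.1800 - (-4)·2.6400) / (11) = 1.4636
Change: (1.3771, -0.5175, 1.3909) → max |·| = 1.3909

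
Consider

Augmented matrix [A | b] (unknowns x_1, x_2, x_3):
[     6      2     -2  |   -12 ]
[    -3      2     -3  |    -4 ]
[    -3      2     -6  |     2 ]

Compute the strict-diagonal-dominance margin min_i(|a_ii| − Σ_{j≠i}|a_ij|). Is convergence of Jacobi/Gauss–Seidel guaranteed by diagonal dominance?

row 1: |6| − (2+2) = 2
row 2: |2| − (3+3) = -4
row 3: |-6| − (3+2) = 1
minimum over rows = -4 → not strictly diagonally dominant

-4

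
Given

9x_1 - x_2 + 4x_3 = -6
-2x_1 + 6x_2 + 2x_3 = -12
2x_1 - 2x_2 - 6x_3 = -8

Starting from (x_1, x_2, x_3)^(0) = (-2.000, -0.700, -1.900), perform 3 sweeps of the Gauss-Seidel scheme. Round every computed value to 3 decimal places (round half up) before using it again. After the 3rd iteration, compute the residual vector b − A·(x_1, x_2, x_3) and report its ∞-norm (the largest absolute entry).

Iteration 1:
  x_1 = (-6 - (-1)·-0.700 - (4)·-1.900) / (9) = 0.100
  x_2 = (-12 - (-2)·0.100 - (2)·-1.900) / (6) = -1.333
  x_3 = (-8 - (2)·0.100 - (-2)·-1.333) / (-6) = 1.811
Iteration 2:
  x_1 = (-6 - (-1)·-1.333 - (4)·1.811) / (9) = -1.620
  x_2 = (-12 - (-2)·-1.620 - (2)·1.811) / (6) = -3.144
  x_3 = (-8 - (2)·-1.620 - (-2)·-3.144) / (-6) = 1.841
Iteration 3:
  x_1 = (-6 - (-1)·-3.144 - (4)·1.841) / (9) = -1.834
  x_2 = (-12 - (-2)·-1.834 - (2)·1.841) / (6) = -3.225
  x_3 = (-8 - (2)·-1.834 - (-2)·-3.225) / (-6) = 1.797
Residual b − A·x = (0.093, 0.088, 0.000); ∞-norm = 0.093

0.093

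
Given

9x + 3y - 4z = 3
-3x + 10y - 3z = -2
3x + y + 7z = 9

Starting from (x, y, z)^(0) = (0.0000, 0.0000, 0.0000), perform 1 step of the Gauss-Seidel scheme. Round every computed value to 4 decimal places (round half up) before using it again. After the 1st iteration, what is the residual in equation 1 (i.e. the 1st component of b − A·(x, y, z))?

4.9291

Iteration 1:
  x = (3 - (3)·0.0000 - (-4)·0.0000) / (9) = 0.3333
  y = (-2 - (-3)·0.3333 - (-3)·0.0000) / (10) = -0.1000
  z = (9 - (3)·0.3333 - (1)·-0.1000) / (7) = 1.1572
Residual b − A·x = (4.9291, 3.4715, -0.0003)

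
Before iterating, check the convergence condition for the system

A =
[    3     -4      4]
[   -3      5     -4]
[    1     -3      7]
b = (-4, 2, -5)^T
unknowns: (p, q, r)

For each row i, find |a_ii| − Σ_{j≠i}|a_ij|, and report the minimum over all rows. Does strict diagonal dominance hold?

-5

row 1: |3| − (4+4) = -5
row 2: |5| − (3+4) = -2
row 3: |7| − (1+3) = 3
minimum over rows = -5 → not strictly diagonally dominant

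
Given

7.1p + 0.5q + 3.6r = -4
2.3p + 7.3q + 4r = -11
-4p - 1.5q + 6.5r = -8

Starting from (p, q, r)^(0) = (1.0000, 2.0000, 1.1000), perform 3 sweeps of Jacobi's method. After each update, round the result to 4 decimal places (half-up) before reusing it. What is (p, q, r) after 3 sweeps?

Iteration 1:
  p = (-4 - (0.5)·2.0000 - (3.6)·1.1000) / (7.1) = -1.2620
  q = (-11 - (2.3)·1.0000 - (4)·1.1000) / (7.3) = -2.4247
  r = (-8 - (-4)·1.0000 - (-1.5)·2.0000) / (6.5) = -0.1538
Iteration 2:
  p = (-4 - (0.5)·-2.4247 - (3.6)·-0.1538) / (7.1) = -0.3146
  q = (-11 - (2.3)·-1.2620 - (4)·-0.1538) / (7.3) = -1.0250
  r = (-8 - (-4)·-1.2620 - (-1.5)·-2.4247) / (6.5) = -2.5669
Iteration 3:
  p = (-4 - (0.5)·-1.0250 - (3.6)·-2.5669) / (7.1) = 0.8103
  q = (-11 - (2.3)·-0.3146 - (4)·-2.5669) / (7.3) = -0.0012
  r = (-8 - (-4)·-0.3146 - (-1.5)·-1.0250) / (6.5) = -1.6609

(0.8103, -0.0012, -1.6609)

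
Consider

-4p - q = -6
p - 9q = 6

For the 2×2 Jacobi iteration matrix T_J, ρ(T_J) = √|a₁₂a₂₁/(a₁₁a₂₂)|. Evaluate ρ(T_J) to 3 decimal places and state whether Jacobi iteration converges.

a₁₂a₂₁/(a₁₁a₂₂) = (-1)·(1) / ((-4)·(-9)) = -0.027778
ρ = √|-0.027778| = √0.027778 = 0.167
ρ < 1, so Jacobi converges

0.167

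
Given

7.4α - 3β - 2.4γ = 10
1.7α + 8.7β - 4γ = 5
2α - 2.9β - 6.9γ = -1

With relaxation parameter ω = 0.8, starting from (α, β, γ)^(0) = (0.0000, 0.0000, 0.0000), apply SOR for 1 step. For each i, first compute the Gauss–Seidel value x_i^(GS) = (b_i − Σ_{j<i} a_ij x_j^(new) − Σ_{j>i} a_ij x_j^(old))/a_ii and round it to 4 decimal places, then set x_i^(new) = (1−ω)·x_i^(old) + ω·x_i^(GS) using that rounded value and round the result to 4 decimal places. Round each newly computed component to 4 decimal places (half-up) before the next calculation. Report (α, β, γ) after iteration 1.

Iteration 1:
  α: GS value = (10 - (-3)·0.0000 - (-2.4)·0.0000) / (7.4) = 1.3514;  α ← (1−ω)·0.0000 + ω·1.3514 = 1.0811
  β: GS value = (5 - (1.7)·1.0811 - (-4)·0.0000) / (8.7) = 0.3635;  β ← (1−ω)·0.0000 + ω·0.3635 = 0.2908
  γ: GS value = (-1 - (2)·1.0811 - (-2.9)·0.2908) / (-6.9) = 0.3361;  γ ← (1−ω)·0.0000 + ω·0.3361 = 0.2689

(1.0811, 0.2908, 0.2689)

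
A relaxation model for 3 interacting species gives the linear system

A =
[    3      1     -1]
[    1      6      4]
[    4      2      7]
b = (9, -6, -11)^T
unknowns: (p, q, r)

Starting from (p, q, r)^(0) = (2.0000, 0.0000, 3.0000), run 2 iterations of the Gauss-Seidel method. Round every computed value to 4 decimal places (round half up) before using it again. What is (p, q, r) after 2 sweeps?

Iteration 1:
  p = (9 - (1)·0.0000 - (-1)·3.0000) / (3) = 4.0000
  q = (-6 - (1)·4.0000 - (4)·3.0000) / (6) = -3.6667
  r = (-11 - (4)·4.0000 - (2)·-3.6667) / (7) = -2.8095
Iteration 2:
  p = (9 - (1)·-3.6667 - (-1)·-2.8095) / (3) = 3.2857
  q = (-6 - (1)·3.2857 - (4)·-2.8095) / (6) = 0.3254
  r = (-11 - (4)·3.2857 - (2)·0.3254) / (7) = -3.5419

(3.2857, 0.3254, -3.5419)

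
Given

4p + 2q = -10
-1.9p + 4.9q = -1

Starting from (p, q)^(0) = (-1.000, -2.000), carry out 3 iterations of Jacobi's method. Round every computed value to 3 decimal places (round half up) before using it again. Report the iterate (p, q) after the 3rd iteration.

Iteration 1:
  p = (-10 - (2)·-2.000) / (4) = -1.500
  q = (-1 - (-1.9)·-1.000) / (4.9) = -0.592
Iteration 2:
  p = (-10 - (2)·-0.592) / (4) = -2.204
  q = (-1 - (-1.9)·-1.500) / (4.9) = -0.786
Iteration 3:
  p = (-10 - (2)·-0.786) / (4) = -2.107
  q = (-1 - (-1.9)·-2.204) / (4.9) = -1.059

(-2.107, -1.059)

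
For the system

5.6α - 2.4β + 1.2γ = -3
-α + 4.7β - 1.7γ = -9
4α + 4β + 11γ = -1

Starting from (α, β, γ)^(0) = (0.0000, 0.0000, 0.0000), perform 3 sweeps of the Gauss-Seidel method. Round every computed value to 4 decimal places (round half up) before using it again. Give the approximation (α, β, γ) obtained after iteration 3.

Iteration 1:
  α = (-3 - (-2.4)·0.0000 - (1.2)·0.0000) / (5.6) = -0.5357
  β = (-9 - (-1)·-0.5357 - (-1.7)·0.0000) / (4.7) = -2.0289
  γ = (-1 - (4)·-0.5357 - (4)·-2.0289) / (11) = 0.8417
Iteration 2:
  α = (-3 - (-2.4)·-2.0289 - (1.2)·0.8417) / (5.6) = -1.5856
  β = (-9 - (-1)·-1.5856 - (-1.7)·0.8417) / (4.7) = -1.9478
  γ = (-1 - (4)·-1.5856 - (4)·-1.9478) / (11) = 1.1940
Iteration 3:
  α = (-3 - (-2.4)·-1.9478 - (1.2)·1.1940) / (5.6) = -1.6263
  β = (-9 - (-1)·-1.6263 - (-1.7)·1.1940) / (4.7) = -1.8290
  γ = (-1 - (4)·-1.6263 - (4)·-1.8290) / (11) = 1.1656

(-1.6263, -1.8290, 1.1656)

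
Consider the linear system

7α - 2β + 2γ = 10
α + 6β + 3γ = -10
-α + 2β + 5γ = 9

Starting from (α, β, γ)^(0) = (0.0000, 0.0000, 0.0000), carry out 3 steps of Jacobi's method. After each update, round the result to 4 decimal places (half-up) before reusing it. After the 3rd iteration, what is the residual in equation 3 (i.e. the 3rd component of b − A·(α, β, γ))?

0.0251

Iteration 1:
  α = (10 - (-2)·0.0000 - (2)·0.0000) / (7) = 1.4286
  β = (-10 - (1)·0.0000 - (3)·0.0000) / (6) = -1.6667
  γ = (9 - (-1)·0.0000 - (2)·0.0000) / (5) = 1.8000
Iteration 2:
  α = (10 - (-2)·-1.6667 - (2)·1.8000) / (7) = 0.4381
  β = (-10 - (1)·1.4286 - (3)·1.8000) / (6) = -2.8048
  γ = (9 - (-1)·1.4286 - (2)·-1.6667) / (5) = 2.7524
Iteration 3:
  α = (10 - (-2)·-2.8048 - (2)·2.7524) / (7) = -0.1592
  β = (-10 - (1)·0.4381 - (3)·2.7524) / (6) = -3.1159
  γ = (9 - (-1)·0.4381 - (2)·-2.8048) / (5) = 3.0095
Residual b − A·x = (-1.1364, -0.1739, 0.0251)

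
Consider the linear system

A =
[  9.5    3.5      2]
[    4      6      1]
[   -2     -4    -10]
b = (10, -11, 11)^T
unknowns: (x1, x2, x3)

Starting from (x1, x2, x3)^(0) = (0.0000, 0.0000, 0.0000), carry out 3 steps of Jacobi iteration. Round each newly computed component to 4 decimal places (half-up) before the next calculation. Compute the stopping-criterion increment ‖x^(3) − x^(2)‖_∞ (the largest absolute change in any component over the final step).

0.6918

Iteration 1:
  x1 = (10 - (3.5)·0.0000 - (2)·0.0000) / (9.5) = 1.0526
  x2 = (-11 - (4)·0.0000 - (1)·0.0000) / (6) = -1.8333
  x3 = (11 - (-2)·0.0000 - (-4)·0.0000) / (-10) = -1.1000
Iteration 2:
  x1 = (10 - (3.5)·-1.8333 - (2)·-1.1000) / (9.5) = 1.9596
  x2 = (-11 - (4)·1.0526 - (1)·-1.1000) / (6) = -2.3517
  x3 = (11 - (-2)·1.0526 - (-4)·-1.8333) / (-10) = -0.5772
Iteration 3:
  x1 = (10 - (3.5)·-2.3517 - (2)·-0.5772) / (9.5) = 2.0406
  x2 = (-11 - (4)·1.9596 - (1)·-0.5772) / (6) = -3.0435
  x3 = (11 - (-2)·1.9596 - (-4)·-2.3517) / (-10) = -0.5512
Change: (0.0810, -0.6918, 0.0260) → max |·| = 0.6918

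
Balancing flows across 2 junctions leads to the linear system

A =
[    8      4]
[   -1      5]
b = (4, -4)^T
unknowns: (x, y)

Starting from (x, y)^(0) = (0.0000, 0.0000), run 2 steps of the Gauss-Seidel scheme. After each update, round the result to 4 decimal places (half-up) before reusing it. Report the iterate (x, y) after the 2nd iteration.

Iteration 1:
  x = (4 - (4)·0.0000) / (8) = 0.5000
  y = (-4 - (-1)·0.5000) / (5) = -0.7000
Iteration 2:
  x = (4 - (4)·-0.7000) / (8) = 0.8500
  y = (-4 - (-1)·0.8500) / (5) = -0.6300

(0.8500, -0.6300)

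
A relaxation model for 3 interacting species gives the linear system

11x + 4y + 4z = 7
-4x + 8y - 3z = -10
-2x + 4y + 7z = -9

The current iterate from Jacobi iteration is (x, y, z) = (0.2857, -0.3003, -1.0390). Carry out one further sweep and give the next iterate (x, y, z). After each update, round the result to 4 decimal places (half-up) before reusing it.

One sweep:
  x = (7 - (4)·-0.3003 - (4)·-1.0390) / (11) = 1.1234
  y = (-10 - (-4)·0.2857 - (-3)·-1.0390) / (8) = -1.4968
  z = (-9 - (-2)·0.2857 - (4)·-0.3003) / (7) = -1.0325

(1.1234, -1.4968, -1.0325)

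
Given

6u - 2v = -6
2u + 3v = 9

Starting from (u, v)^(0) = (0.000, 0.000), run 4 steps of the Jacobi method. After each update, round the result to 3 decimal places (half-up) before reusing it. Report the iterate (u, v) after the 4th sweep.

(0.000, 2.852)

Iteration 1:
  u = (-6 - (-2)·0.000) / (6) = -1.000
  v = (9 - (2)·0.000) / (3) = 3.000
Iteration 2:
  u = (-6 - (-2)·3.000) / (6) = 0.000
  v = (9 - (2)·-1.000) / (3) = 3.667
Iteration 3:
  u = (-6 - (-2)·3.667) / (6) = 0.222
  v = (9 - (2)·0.000) / (3) = 3.000
Iteration 4:
  u = (-6 - (-2)·3.000) / (6) = 0.000
  v = (9 - (2)·0.222) / (3) = 2.852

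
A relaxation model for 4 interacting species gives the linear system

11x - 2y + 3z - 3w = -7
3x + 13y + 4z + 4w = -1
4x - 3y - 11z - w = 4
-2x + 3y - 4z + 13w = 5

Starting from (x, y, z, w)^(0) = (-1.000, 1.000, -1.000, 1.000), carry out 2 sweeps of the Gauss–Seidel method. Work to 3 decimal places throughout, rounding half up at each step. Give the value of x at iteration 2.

-0.465

Iteration 1:
  x = (-7 - (-2)·1.000 - (3)·-1.000 - (-3)·1.000) / (11) = 0.091
  y = (-1 - (3)·0.091 - (4)·-1.000 - (4)·1.000) / (13) = -0.098
  z = (4 - (4)·0.091 - (-3)·-0.098 - (-1)·1.000) / (-11) = -0.395
  w = (5 - (-2)·0.091 - (3)·-0.098 - (-4)·-0.395) / (13) = 0.300
Iteration 2:
  x = (-7 - (-2)·-0.098 - (3)·-0.395 - (-3)·0.300) / (11) = -0.465
  y = (-1 - (3)·-0.465 - (4)·-0.395 - (4)·0.300) / (13) = 0.060
  z = (4 - (4)·-0.465 - (-3)·0.060 - (-1)·0.300) / (-11) = -0.576
  w = (5 - (-2)·-0.465 - (3)·0.060 - (-4)·-0.576) / (13) = 0.122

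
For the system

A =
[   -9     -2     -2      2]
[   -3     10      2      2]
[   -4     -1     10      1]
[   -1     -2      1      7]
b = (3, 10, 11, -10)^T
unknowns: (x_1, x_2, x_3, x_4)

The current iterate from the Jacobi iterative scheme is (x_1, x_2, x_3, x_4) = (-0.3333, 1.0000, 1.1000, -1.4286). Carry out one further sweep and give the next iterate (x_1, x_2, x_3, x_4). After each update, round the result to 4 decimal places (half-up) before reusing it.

(-1.1175, 0.9657, 1.2095, -1.3476)

One sweep:
  x_1 = (3 - (-2)·1.0000 - (-2)·1.1000 - (2)·-1.4286) / (-9) = -1.1175
  x_2 = (10 - (-3)·-0.3333 - (2)·1.1000 - (2)·-1.4286) / (10) = 0.9657
  x_3 = (11 - (-4)·-0.3333 - (-1)·1.0000 - (1)·-1.4286) / (10) = 1.2095
  x_4 = (-10 - (-1)·-0.3333 - (-2)·1.0000 - (1)·1.1000) / (7) = -1.3476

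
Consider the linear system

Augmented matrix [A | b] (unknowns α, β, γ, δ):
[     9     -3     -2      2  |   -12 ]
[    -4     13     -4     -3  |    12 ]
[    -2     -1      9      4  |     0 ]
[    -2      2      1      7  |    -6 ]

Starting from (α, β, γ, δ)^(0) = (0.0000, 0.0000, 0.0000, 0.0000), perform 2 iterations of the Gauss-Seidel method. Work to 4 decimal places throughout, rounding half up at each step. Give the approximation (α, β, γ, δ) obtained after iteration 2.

(-0.9155, 0.2561, 0.4252, -1.2526)

Iteration 1:
  α = (-12 - (-3)·0.0000 - (-2)·0.0000 - (2)·0.0000) / (9) = -1.3333
  β = (12 - (-4)·-1.3333 - (-4)·0.0000 - (-3)·0.0000) / (13) = 0.5128
  γ = (0 - (-2)·-1.3333 - (-1)·0.5128 - (4)·0.0000) / (9) = -0.2393
  δ = (-6 - (-2)·-1.3333 - (2)·0.5128 - (1)·-0.2393) / (7) = -1.3504
Iteration 2:
  α = (-12 - (-3)·0.5128 - (-2)·-0.2393 - (2)·-1.3504) / (9) = -0.9155
  β = (12 - (-4)·-0.9155 - (-4)·-0.2393 - (-3)·-1.3504) / (13) = 0.2561
  γ = (0 - (-2)·-0.9155 - (-1)·0.2561 - (4)·-1.3504) / (9) = 0.4252
  δ = (-6 - (-2)·-0.9155 - (2)·0.2561 - (1)·0.4252) / (7) = -1.2526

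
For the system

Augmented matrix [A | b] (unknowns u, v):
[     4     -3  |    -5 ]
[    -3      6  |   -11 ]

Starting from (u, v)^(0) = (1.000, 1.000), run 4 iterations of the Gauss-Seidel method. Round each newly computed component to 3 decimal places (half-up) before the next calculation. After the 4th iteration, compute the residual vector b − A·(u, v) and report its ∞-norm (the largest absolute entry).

0.488

Iteration 1:
  u = (-5 - (-3)·1.000) / (4) = -0.500
  v = (-11 - (-3)·-0.500) / (6) = -2.083
Iteration 2:
  u = (-5 - (-3)·-2.083) / (4) = -2.812
  v = (-11 - (-3)·-2.812) / (6) = -3.239
Iteration 3:
  u = (-5 - (-3)·-3.239) / (4) = -3.679
  v = (-11 - (-3)·-3.679) / (6) = -3.673
Iteration 4:
  u = (-5 - (-3)·-3.673) / (4) = -4.005
  v = (-11 - (-3)·-4.005) / (6) = -3.836
Residual b − A·x = (-0.488, 0.001); ∞-norm = 0.488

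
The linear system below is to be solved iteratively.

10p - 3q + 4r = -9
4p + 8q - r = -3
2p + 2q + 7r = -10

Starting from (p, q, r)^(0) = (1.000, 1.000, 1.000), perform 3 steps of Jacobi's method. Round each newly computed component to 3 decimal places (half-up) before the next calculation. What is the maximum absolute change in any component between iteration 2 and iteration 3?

0.371

Iteration 1:
  p = (-9 - (-3)·1.000 - (4)·1.000) / (10) = -1.000
  q = (-3 - (4)·1.000 - (-1)·1.000) / (8) = -0.750
  r = (-10 - (2)·1.000 - (2)·1.000) / (7) = -2.000
Iteration 2:
  p = (-9 - (-3)·-0.750 - (4)·-2.000) / (10) = -0.325
  q = (-3 - (4)·-1.000 - (-1)·-2.000) / (8) = -0.125
  r = (-10 - (2)·-1.000 - (2)·-0.750) / (7) = -0.929
Iteration 3:
  p = (-9 - (-3)·-0.125 - (4)·-0.929) / (10) = -0.566
  q = (-3 - (4)·-0.325 - (-1)·-0.929) / (8) = -0.329
  r = (-10 - (2)·-0.325 - (2)·-0.125) / (7) = -1.300
Change: (-0.241, -0.204, -0.371) → max |·| = 0.371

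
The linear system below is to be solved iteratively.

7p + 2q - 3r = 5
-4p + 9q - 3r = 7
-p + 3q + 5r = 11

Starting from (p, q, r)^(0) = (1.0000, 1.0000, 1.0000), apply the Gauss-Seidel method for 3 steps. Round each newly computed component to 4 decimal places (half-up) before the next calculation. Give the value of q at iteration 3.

1.6032

Iteration 1:
  p = (5 - (2)·1.0000 - (-3)·1.0000) / (7) = 0.8571
  q = (7 - (-4)·0.8571 - (-3)·1.0000) / (9) = 1.4920
  r = (11 - (-1)·0.8571 - (3)·1.4920) / (5) = 1.4762
Iteration 2:
  p = (5 - (2)·1.4920 - (-3)·1.4762) / (7) = 0.9207
  q = (7 - (-4)·0.9207 - (-3)·1.4762) / (9) = 1.6790
  r = (11 - (-1)·0.9207 - (3)·1.6790) / (5) = 1.3767
Iteration 3:
  p = (5 - (2)·1.6790 - (-3)·1.3767) / (7) = 0.8246
  q = (7 - (-4)·0.8246 - (-3)·1.3767) / (9) = 1.6032
  r = (11 - (-1)·0.8246 - (3)·1.6032) / (5) = 1.4030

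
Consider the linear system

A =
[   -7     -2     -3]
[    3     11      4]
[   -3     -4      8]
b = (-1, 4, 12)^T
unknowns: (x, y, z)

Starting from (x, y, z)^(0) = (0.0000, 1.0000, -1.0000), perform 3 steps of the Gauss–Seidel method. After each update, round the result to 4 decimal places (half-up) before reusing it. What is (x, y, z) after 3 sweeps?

(-0.3094, 0.0397, 1.4038)

Iteration 1:
  x = (-1 - (-2)·1.0000 - (-3)·-1.0000) / (-7) = 0.2857
  y = (4 - (3)·0.2857 - (4)·-1.0000) / (11) = 0.6494
  z = (12 - (-3)·0.2857 - (-4)·0.6494) / (8) = 1.9318
Iteration 2:
  x = (-1 - (-2)·0.6494 - (-3)·1.9318) / (-7) = -0.8706
  y = (4 - (3)·-0.8706 - (4)·1.9318) / (11) = -0.1014
  z = (12 - (-3)·-0.8706 - (-4)·-0.1014) / (8) = 1.1228
Iteration 3:
  x = (-1 - (-2)·-0.1014 - (-3)·1.1228) / (-7) = -0.3094
  y = (4 - (3)·-0.3094 - (4)·1.1228) / (11) = 0.0397
  z = (12 - (-3)·-0.3094 - (-4)·0.0397) / (8) = 1.4038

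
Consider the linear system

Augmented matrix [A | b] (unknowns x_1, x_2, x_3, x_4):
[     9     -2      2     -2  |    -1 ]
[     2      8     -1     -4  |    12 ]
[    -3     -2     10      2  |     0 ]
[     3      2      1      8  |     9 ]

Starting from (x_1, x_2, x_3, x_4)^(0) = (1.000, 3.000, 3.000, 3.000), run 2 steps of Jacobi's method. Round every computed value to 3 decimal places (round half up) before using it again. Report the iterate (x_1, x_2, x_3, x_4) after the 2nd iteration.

Iteration 1:
  x_1 = (-1 - (-2)·3.000 - (2)·3.000 - (-2)·3.000) / (9) = 0.556
  x_2 = (12 - (2)·1.000 - (-1)·3.000 - (-4)·3.000) / (8) = 3.125
  x_3 = (0 - (-3)·1.000 - (-2)·3.000 - (2)·3.000) / (10) = 0.300
  x_4 = (9 - (3)·1.000 - (2)·3.000 - (1)·3.000) / (8) = -0.375
Iteration 2:
  x_1 = (-1 - (-2)·3.125 - (2)·0.300 - (-2)·-0.375) / (9) = 0.433
  x_2 = (12 - (2)·0.556 - (-1)·0.300 - (-4)·-0.375) / (8) = 1.211
  x_3 = (0 - (-3)·0.556 - (-2)·3.125 - (2)·-0.375) / (10) = 0.867
  x_4 = (9 - (3)·0.556 - (2)·3.125 - (1)·0.300) / (8) = 0.098

(0.433, 1.211, 0.867, 0.098)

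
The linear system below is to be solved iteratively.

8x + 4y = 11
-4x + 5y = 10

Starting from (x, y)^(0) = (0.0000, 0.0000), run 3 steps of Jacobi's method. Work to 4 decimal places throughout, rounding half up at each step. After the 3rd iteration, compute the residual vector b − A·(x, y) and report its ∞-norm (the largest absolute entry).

3.2000

Iteration 1:
  x = (11 - (4)·0.0000) / (8) = 1.3750
  y = (10 - (-4)·0.0000) / (5) = 2.0000
Iteration 2:
  x = (11 - (4)·2.0000) / (8) = 0.3750
  y = (10 - (-4)·1.3750) / (5) = 3.1000
Iteration 3:
  x = (11 - (4)·3.1000) / (8) = -0.1750
  y = (10 - (-4)·0.3750) / (5) = 2.3000
Residual b − A·x = (3.2000, -2.2000); ∞-norm = 3.2000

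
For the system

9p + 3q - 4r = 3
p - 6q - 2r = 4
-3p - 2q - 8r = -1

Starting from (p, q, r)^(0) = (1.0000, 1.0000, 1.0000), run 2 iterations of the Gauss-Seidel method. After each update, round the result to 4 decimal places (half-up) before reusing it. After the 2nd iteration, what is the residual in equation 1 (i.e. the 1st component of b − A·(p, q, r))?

-1.6904

Iteration 1:
  p = (3 - (3)·1.0000 - (-4)·1.0000) / (9) = 0.4444
  q = (4 - (1)·0.4444 - (-2)·1.0000) / (-6) = -0.9259
  r = (-1 - (-3)·0.4444 - (-2)·-0.9259) / (-8) = 0.1898
Iteration 2:
  p = (3 - (3)·-0.9259 - (-4)·0.1898) / (9) = 0.7263
  q = (4 - (1)·0.7263 - (-2)·0.1898) / (-6) = -0.6089
  r = (-1 - (-3)·0.7263 - (-2)·-0.6089) / (-8) = 0.0049
Residual b − A·x = (-1.6904, -0.3699, 0.0003)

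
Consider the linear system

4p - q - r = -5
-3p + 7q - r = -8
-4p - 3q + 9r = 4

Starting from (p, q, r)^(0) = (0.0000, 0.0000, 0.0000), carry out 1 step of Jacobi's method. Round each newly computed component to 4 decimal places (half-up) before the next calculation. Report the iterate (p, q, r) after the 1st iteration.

(-1.2500, -1.1429, 0.4444)

Iteration 1:
  p = (-5 - (-1)·0.0000 - (-1)·0.0000) / (4) = -1.2500
  q = (-8 - (-3)·0.0000 - (-1)·0.0000) / (7) = -1.1429
  r = (4 - (-4)·0.0000 - (-3)·0.0000) / (9) = 0.4444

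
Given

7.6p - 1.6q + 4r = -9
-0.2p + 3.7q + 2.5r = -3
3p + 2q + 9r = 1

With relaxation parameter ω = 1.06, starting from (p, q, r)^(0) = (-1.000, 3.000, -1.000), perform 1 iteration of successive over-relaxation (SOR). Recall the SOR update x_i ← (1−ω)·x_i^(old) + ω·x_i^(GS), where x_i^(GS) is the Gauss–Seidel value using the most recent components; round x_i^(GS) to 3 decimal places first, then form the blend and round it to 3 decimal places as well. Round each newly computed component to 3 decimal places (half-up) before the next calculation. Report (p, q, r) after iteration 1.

Iteration 1:
  p: GS value = (-9 - (-1.6)·3.000 - (4)·-1.000) / (7.6) = -0.026;  p ← (1−ω)·-1.000 + ω·-0.026 = 0.032
  q: GS value = (-3 - (-0.2)·0.032 - (2.5)·-1.000) / (3.7) = -0.133;  q ← (1−ω)·3.000 + ω·-0.133 = -0.321
  r: GS value = (1 - (3)·0.032 - (2)·-0.321) / (9) = 0.172;  r ← (1−ω)·-1.000 + ω·0.172 = 0.242

(0.032, -0.321, 0.242)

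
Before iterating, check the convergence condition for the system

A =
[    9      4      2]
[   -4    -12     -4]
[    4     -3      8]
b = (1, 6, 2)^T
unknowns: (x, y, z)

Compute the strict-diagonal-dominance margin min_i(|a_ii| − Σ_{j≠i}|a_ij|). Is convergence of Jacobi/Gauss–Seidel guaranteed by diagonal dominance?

1

row 1: |9| − (4+2) = 3
row 2: |-12| − (4+4) = 4
row 3: |8| − (4+3) = 1
minimum over rows = 1 → strictly diagonally dominant (convergence guaranteed)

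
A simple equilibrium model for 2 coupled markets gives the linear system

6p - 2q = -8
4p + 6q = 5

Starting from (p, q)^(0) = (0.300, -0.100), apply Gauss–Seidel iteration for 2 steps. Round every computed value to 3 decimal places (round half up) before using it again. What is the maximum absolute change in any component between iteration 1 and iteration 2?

0.615

Iteration 1:
  p = (-8 - (-2)·-0.100) / (6) = -1.367
  q = (5 - (4)·-1.367) / (6) = 1.745
Iteration 2:
  p = (-8 - (-2)·1.745) / (6) = -0.752
  q = (5 - (4)·-0.752) / (6) = 1.335
Change: (0.615, -0.410) → max |·| = 0.615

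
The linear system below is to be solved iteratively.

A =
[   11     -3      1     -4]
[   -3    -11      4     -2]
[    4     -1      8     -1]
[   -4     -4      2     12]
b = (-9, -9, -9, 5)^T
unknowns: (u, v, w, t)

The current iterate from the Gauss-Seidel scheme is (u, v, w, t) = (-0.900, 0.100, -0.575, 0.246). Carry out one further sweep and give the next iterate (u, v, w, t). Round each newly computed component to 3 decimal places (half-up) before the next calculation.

One sweep:
  u = (-9 - (-3)·0.100 - (1)·-0.575 - (-4)·0.246) / (11) = -0.649
  v = (-9 - (-3)·-0.649 - (4)·-0.575 - (-2)·0.246) / (-11) = 0.741
  w = (-9 - (4)·-0.649 - (-1)·0.741 - (-1)·0.246) / (8) = -0.677
  t = (5 - (-4)·-0.649 - (-4)·0.741 - (2)·-0.677) / (12) = 0.560

(-0.649, 0.741, -0.677, 0.560)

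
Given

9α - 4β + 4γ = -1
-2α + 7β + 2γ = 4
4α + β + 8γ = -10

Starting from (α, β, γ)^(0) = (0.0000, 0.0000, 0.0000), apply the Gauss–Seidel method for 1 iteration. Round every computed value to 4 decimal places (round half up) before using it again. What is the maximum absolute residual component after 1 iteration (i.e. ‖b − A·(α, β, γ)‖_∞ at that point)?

Iteration 1:
  α = (-1 - (-4)·0.0000 - (4)·0.0000) / (9) = -0.1111
  β = (4 - (-2)·-0.1111 - (2)·0.0000) / (7) = 0.5397
  γ = (-10 - (4)·-0.1111 - (1)·0.5397) / (8) = -1.2619
Residual b − A·x = (7.2063, 2.5237, -0.0001); ∞-norm = 7.2063

7.2063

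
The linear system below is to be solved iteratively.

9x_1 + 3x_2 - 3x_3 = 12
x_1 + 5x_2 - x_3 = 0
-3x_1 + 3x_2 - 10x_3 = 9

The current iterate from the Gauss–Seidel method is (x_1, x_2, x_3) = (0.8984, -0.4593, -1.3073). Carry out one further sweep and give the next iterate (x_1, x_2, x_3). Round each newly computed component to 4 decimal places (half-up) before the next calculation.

One sweep:
  x_1 = (12 - (3)·-0.4593 - (-3)·-1.3073) / (9) = 1.0507
  x_2 = (0 - (1)·1.0507 - (-1)·-1.3073) / (5) = -0.4716
  x_3 = (9 - (-3)·1.0507 - (3)·-0.4716) / (-10) = -1.3567

(1.0507, -0.4716, -1.3567)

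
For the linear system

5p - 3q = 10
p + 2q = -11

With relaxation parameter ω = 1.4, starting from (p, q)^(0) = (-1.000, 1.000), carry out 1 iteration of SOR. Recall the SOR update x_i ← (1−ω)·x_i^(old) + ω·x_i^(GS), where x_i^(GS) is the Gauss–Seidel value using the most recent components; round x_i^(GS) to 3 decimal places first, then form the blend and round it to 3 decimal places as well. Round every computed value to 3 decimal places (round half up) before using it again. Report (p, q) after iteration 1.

Iteration 1:
  p: GS value = (10 - (-3)·1.000) / (5) = 2.600;  p ← (1−ω)·-1.000 + ω·2.600 = 4.040
  q: GS value = (-11 - (1)·4.040) / (2) = -7.520;  q ← (1−ω)·1.000 + ω·-7.520 = -10.928

(4.040, -10.928)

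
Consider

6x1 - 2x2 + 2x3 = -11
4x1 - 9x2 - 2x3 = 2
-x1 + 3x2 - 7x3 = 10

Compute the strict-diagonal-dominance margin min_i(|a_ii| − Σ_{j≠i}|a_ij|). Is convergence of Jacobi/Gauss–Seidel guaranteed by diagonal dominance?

2

row 1: |6| − (2+2) = 2
row 2: |-9| − (4+2) = 3
row 3: |-7| − (1+3) = 3
minimum over rows = 2 → strictly diagonally dominant (convergence guaranteed)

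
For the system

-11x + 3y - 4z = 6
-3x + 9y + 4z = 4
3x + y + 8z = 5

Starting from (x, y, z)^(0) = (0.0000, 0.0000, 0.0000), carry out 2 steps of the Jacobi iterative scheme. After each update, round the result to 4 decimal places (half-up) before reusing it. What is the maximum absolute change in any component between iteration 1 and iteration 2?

Iteration 1:
  x = (6 - (3)·0.0000 - (-4)·0.0000) / (-11) = -0.5455
  y = (4 - (-3)·0.0000 - (4)·0.0000) / (9) = 0.4444
  z = (5 - (3)·0.0000 - (1)·0.0000) / (8) = 0.6250
Iteration 2:
  x = (6 - (3)·0.4444 - (-4)·0.6250) / (-11) = -0.6515
  y = (4 - (-3)·-0.5455 - (4)·0.6250) / (9) = -0.0152
  z = (5 - (3)·-0.5455 - (1)·0.4444) / (8) = 0.7740
Change: (-0.1060, -0.4596, 0.1490) → max |·| = 0.4596

0.4596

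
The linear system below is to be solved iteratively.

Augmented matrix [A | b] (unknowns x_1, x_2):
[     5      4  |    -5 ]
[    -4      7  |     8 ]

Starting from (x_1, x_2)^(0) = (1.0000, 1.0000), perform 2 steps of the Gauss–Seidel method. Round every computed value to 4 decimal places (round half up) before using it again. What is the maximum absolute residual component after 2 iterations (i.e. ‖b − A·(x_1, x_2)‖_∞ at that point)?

Iteration 1:
  x_1 = (-5 - (4)·1.0000) / (5) = -1.8000
  x_2 = (8 - (-4)·-1.8000) / (7) = 0.1143
Iteration 2:
  x_1 = (-5 - (4)·0.1143) / (5) = -1.0914
  x_2 = (8 - (-4)·-1.0914) / (7) = 0.5192
Residual b − A·x = (-1.6198, 0.0000); ∞-norm = 1.6198

1.6198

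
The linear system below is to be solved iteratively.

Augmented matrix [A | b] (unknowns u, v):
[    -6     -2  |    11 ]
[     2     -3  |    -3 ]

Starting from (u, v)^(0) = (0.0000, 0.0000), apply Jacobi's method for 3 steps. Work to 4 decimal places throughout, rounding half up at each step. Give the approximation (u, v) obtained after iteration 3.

Iteration 1:
  u = (11 - (-2)·0.0000) / (-6) = -1.8333
  v = (-3 - (2)·0.0000) / (-3) = 1.0000
Iteration 2:
  u = (11 - (-2)·1.0000) / (-6) = -2.1667
  v = (-3 - (2)·-1.8333) / (-3) = -0.2222
Iteration 3:
  u = (11 - (-2)·-0.2222) / (-6) = -1.7593
  v = (-3 - (2)·-2.1667) / (-3) = -0.4445

(-1.7593, -0.4445)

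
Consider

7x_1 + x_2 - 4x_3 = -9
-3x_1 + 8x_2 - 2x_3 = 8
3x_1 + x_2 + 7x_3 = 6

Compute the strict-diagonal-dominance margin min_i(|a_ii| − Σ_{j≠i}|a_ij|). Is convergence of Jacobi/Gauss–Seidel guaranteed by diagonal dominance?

2

row 1: |7| − (1+4) = 2
row 2: |8| − (3+2) = 3
row 3: |7| − (3+1) = 3
minimum over rows = 2 → strictly diagonally dominant (convergence guaranteed)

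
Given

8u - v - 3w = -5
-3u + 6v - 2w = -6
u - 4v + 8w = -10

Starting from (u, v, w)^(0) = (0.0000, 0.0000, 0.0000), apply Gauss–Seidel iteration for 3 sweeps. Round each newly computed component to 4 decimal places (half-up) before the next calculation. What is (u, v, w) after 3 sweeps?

Iteration 1:
  u = (-5 - (-1)·0.0000 - (-3)·0.0000) / (8) = -0.6250
  v = (-6 - (-3)·-0.6250 - (-2)·0.0000) / (6) = -1.3125
  w = (-10 - (1)·-0.6250 - (-4)·-1.3125) / (8) = -1.8281
Iteration 2:
  u = (-5 - (-1)·-1.3125 - (-3)·-1.8281) / (8) = -1.4746
  v = (-6 - (-3)·-1.4746 - (-2)·-1.8281) / (6) = -2.3467
  w = (-10 - (1)·-1.4746 - (-4)·-2.3467) / (8) = -2.2390
Iteration 3:
  u = (-5 - (-1)·-2.3467 - (-3)·-2.2390) / (8) = -1.7580
  v = (-6 - (-3)·-1.7580 - (-2)·-2.2390) / (6) = -2.6253
  w = (-10 - (1)·-1.7580 - (-4)·-2.6253) / (8) = -2.3429

(-1.7580, -2.6253, -2.3429)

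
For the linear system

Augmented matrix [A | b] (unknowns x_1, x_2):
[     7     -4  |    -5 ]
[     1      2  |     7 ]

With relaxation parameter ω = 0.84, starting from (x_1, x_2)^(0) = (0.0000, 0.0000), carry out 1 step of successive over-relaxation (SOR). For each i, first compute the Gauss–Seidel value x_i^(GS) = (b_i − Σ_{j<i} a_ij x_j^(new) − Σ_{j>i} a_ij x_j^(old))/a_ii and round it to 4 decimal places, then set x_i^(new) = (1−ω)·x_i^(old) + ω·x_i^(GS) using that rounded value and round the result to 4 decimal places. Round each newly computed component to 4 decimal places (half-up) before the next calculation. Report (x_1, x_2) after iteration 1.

(-0.6000, 3.1920)

Iteration 1:
  x_1: GS value = (-5 - (-4)·0.0000) / (7) = -0.7143;  x_1 ← (1−ω)·0.0000 + ω·-0.7143 = -0.6000
  x_2: GS value = (7 - (1)·-0.6000) / (2) = 3.8000;  x_2 ← (1−ω)·0.0000 + ω·3.8000 = 3.1920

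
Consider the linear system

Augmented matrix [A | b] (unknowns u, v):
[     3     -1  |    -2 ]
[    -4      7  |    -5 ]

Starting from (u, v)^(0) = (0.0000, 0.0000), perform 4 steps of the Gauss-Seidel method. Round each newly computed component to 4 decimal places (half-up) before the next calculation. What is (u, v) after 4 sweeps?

(-1.1145, -1.3511)

Iteration 1:
  u = (-2 - (-1)·0.0000) / (3) = -0.6667
  v = (-5 - (-4)·-0.6667) / (7) = -1.0953
Iteration 2:
  u = (-2 - (-1)·-1.0953) / (3) = -1.0318
  v = (-5 - (-4)·-1.0318) / (7) = -1.3039
Iteration 3:
  u = (-2 - (-1)·-1.3039) / (3) = -1.1013
  v = (-5 - (-4)·-1.1013) / (7) = -1.3436
Iteration 4:
  u = (-2 - (-1)·-1.3436) / (3) = -1.1145
  v = (-5 - (-4)·-1.1145) / (7) = -1.3511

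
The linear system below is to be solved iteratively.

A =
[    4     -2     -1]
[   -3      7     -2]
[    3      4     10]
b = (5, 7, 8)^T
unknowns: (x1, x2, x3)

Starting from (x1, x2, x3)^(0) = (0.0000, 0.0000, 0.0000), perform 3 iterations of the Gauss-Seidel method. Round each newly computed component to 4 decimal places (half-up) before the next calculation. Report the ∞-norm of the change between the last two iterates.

Iteration 1:
  x1 = (5 - (-2)·0.0000 - (-1)·0.0000) / (4) = 1.2500
  x2 = (7 - (-3)·1.2500 - (-2)·0.0000) / (7) = 1.5357
  x3 = (8 - (3)·1.2500 - (4)·1.5357) / (10) = -0.1893
Iteration 2:
  x1 = (5 - (-2)·1.5357 - (-1)·-0.1893) / (4) = 1.9705
  x2 = (7 - (-3)·1.9705 - (-2)·-0.1893) / (7) = 1.7904
  x3 = (8 - (3)·1.9705 - (4)·1.7904) / (10) = -0.5073
Iteration 3:
  x1 = (5 - (-2)·1.7904 - (-1)·-0.5073) / (4) = 2.0184
  x2 = (7 - (-3)·2.0184 - (-2)·-0.5073) / (7) = 1.7201
  x3 = (8 - (3)·2.0184 - (4)·1.7201) / (10) = -0.4936
Change: (0.0479, -0.0703, 0.0137) → max |·| = 0.0703

0.0703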